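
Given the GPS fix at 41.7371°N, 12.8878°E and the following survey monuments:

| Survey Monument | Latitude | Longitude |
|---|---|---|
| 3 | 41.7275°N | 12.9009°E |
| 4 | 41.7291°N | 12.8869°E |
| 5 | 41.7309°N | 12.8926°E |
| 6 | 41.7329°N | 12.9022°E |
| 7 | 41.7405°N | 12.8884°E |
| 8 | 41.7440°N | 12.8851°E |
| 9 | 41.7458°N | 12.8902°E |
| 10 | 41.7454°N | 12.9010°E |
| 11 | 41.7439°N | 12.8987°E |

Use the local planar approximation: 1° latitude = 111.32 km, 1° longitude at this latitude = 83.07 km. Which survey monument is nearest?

Distances from 41.7371°N, 12.8878°E:
3: 1.5252 km
4: 0.8937 km
5: 0.7971 km
6: 1.2843 km
7: 0.3818 km
8: 0.8002 km
9: 0.9888 km
10: 1.4339 km
11: 1.1802 km
Minimum: 7 at 0.3818 km.

7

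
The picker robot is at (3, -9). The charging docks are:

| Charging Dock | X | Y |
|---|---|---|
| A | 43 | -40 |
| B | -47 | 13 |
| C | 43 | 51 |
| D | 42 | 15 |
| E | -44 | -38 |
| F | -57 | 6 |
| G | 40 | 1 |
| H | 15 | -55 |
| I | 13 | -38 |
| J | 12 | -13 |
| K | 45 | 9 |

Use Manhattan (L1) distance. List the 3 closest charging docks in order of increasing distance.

Distances from (3, -9):
A: 71
B: 72
C: 100
D: 63
E: 76
F: 75
G: 47
H: 58
I: 39
J: 13
K: 60
Sorted: J (13) < I (39) < G (47) < H (58) < K (60) < …

J, I, G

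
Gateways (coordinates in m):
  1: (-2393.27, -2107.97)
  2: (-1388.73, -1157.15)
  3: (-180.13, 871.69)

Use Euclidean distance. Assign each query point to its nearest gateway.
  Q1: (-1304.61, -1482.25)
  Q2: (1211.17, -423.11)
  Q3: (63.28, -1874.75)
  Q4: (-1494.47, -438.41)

Q1→2; Q2→3; Q3→2; Q4→2

Q1 at (-1304.61, -1482.25):
  1: 1255.67 m
  2: 335.81 m
  3: 2608.73 m
  → nearest: 2 (335.81 m)
Q2 at (1211.17, -423.11):
  1: 3978.79 m
  2: 2701.54 m
  3: 1900.58 m
  → nearest: 3 (1900.58 m)
Q3 at (63.28, -1874.75):
  1: 2467.60 m
  2: 1619.66 m
  3: 2757.21 m
  → nearest: 2 (1619.66 m)
Q4 at (-1494.47, -438.41):
  1: 1896.12 m
  2: 726.48 m
  3: 1855.76 m
  → nearest: 2 (726.48 m)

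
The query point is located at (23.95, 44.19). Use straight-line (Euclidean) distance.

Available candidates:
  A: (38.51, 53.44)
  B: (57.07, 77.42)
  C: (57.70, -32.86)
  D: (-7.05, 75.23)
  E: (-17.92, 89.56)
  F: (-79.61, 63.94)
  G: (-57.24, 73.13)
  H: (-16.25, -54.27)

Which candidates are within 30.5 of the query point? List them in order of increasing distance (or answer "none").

Distances from (23.95, 44.19):
A: √((14.56)² + (9.25)²) = √(211.9936 + 85.5625) = 17.25
B: √((33.12)² + (33.23)²) = √(1096.9344 + 1104.2329) = 46.92
C: √((33.75)² + (-77.05)²) = √(1139.0625 + 5936.7025) = 84.12
D: √((-31.00)² + (31.04)²) = √(961.0000 + 963.4816) = 43.87
E: √((-41.87)² + (45.37)²) = √(1753.0969 + 2058.4369) = 61.74
F: √((-103.56)² + (19.75)²) = √(10724.6736 + 390.0625) = 105.43
G: √((-81.19)² + (28.94)²) = √(6591.8161 + 837.5236) = 86.19
H: √((-40.20)² + (-98.46)²) = √(1616.0400 + 9694.3716) = 106.35
Threshold 30.5: A (17.25) is within range.

A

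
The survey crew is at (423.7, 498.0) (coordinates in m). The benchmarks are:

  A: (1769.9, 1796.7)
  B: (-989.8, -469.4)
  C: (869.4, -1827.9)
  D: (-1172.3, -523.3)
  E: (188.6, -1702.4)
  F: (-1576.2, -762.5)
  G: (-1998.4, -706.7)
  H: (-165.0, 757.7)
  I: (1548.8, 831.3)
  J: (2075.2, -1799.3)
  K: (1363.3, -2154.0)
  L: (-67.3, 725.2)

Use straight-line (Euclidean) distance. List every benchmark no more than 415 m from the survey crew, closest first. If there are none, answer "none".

none

Distances from (423.7, 498.0):
A: 1870.5 m
B: 1712.8 m
C: 2368.2 m
D: 1894.8 m
E: 2212.9 m
F: 2364.0 m
G: 2705.2 m
H: 643.4 m
I: 1173.4 m
J: 2829.3 m
K: 2813.5 m
L: 541.0 m
Threshold 415 m: none within range.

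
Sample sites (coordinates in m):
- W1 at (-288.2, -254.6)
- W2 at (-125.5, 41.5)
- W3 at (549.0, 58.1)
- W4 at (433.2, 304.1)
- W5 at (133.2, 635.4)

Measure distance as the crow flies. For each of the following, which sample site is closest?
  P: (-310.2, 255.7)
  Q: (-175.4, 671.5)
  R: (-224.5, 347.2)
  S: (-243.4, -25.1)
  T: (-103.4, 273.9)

P at (-310.2, 255.7):
  W1: √((22.0)² + (-510.3)²) = √(484.000 + 260406.090) = 510.8 m
  W2: √((184.7)² + (-214.2)²) = √(34114.090 + 45881.640) = 282.8 m
  W3: √((859.2)² + (-197.6)²) = √(738224.640 + 39045.760) = 881.6 m
  W4: √((743.4)² + (48.4)²) = √(552643.560 + 2342.560) = 745.0 m
  W5: √((443.4)² + (379.7)²) = √(196603.560 + 144172.090) = 583.8 m
  → nearest: W2 (282.8 m)
Q at (-175.4, 671.5):
  W1: √((-112.8)² + (-926.1)²) = √(12723.840 + 857661.210) = 932.9 m
  W2: √((49.9)² + (-630.0)²) = √(2490.010 + 396900.000) = 632.0 m
  W3: √((724.4)² + (-613.4)²) = √(524755.360 + 376259.560) = 949.2 m
  W4: √((608.6)² + (-367.4)²) = √(370393.960 + 134982.760) = 710.9 m
  W5: √((308.6)² + (-36.1)²) = √(95233.960 + 1303.210) = 310.7 m
  → nearest: W5 (310.7 m)
R at (-224.5, 347.2):
  W1: √((-63.7)² + (-601.8)²) = √(4057.690 + 362163.240) = 605.2 m
  W2: √((99.0)² + (-305.7)²) = √(9801.000 + 93452.490) = 321.3 m
  W3: √((773.5)² + (-289.1)²) = √(598302.250 + 83578.810) = 825.8 m
  W4: √((657.7)² + (-43.1)²) = √(432569.290 + 1857.610) = 659.1 m
  W5: √((357.7)² + (288.2)²) = √(127949.290 + 83059.240) = 459.4 m
  → nearest: W2 (321.3 m)
S at (-243.4, -25.1):
  W1: √((-44.8)² + (-229.5)²) = √(2007.040 + 52670.250) = 233.8 m
  W2: √((117.9)² + (66.6)²) = √(13900.410 + 4435.560) = 135.4 m
  W3: √((792.4)² + (83.2)²) = √(627897.760 + 6922.240) = 796.8 m
  W4: √((676.6)² + (329.2)²) = √(457787.560 + 108372.640) = 752.4 m
  W5: √((376.6)² + (660.5)²) = √(141827.560 + 436260.250) = 760.3 m
  → nearest: W2 (135.4 m)
T at (-103.4, 273.9):
  W1: √((-184.8)² + (-528.5)²) = √(34151.040 + 279312.250) = 559.9 m
  W2: √((-22.1)² + (-232.4)²) = √(488.410 + 54009.760) = 233.4 m
  W3: √((652.4)² + (-215.8)²) = √(425625.760 + 46569.640) = 687.2 m
  W4: √((536.6)² + (30.2)²) = √(287939.560 + 912.040) = 537.4 m
  W5: √((236.6)² + (361.5)²) = √(55979.560 + 130682.250) = 432.0 m
  → nearest: W2 (233.4 m)

P→W2; Q→W5; R→W2; S→W2; T→W2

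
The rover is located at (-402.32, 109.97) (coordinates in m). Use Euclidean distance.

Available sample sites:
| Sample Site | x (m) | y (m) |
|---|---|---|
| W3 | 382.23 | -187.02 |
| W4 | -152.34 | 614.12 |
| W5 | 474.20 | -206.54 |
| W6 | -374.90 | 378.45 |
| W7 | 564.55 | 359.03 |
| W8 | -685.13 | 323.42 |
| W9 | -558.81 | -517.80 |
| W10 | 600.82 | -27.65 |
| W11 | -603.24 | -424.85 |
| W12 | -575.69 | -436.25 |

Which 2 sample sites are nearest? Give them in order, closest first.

Distances from (-402.32, 109.97):
W3: √((784.55)² + (-296.99)²) = √(615518.7025 + 88203.0601) = 838.88 m
W4: √((249.98)² + (504.15)²) = √(62490.0004 + 254167.2225) = 562.72 m
W5: √((876.52)² + (-316.51)²) = √(768287.3104 + 100178.5801) = 931.92 m
W6: √((27.42)² + (268.48)²) = √(751.8564 + 72081.5104) = 269.88 m
W7: √((966.87)² + (249.06)²) = √(934837.5969 + 62030.8836) = 998.43 m
W8: √((-282.81)² + (213.45)²) = √(79981.4961 + 45560.9025) = 354.32 m
W9: √((-156.49)² + (-627.77)²) = √(24489.1201 + 394095.1729) = 646.98 m
W10: √((1003.14)² + (-137.62)²) = √(1006289.8596 + 18939.2644) = 1012.54 m
W11: √((-200.92)² + (-534.82)²) = √(40368.8464 + 286032.4324) = 571.32 m
W12: √((-173.37)² + (-546.22)²) = √(30057.1569 + 298356.2884) = 573.07 m
Sorted: W6 (269.88 m) < W8 (354.32 m) < W4 (562.72 m) < W11 (571.32 m) < …

W6, W8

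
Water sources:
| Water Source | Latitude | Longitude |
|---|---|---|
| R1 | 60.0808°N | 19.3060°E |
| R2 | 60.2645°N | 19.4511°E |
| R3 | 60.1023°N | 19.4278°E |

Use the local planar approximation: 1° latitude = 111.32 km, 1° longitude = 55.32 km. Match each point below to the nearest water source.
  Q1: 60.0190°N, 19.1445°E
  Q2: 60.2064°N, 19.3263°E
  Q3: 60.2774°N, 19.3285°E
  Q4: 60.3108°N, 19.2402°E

Q1→R1; Q2→R2; Q3→R2; Q4→R2

Q1 at 60.0190°N, 19.1445°E:
  R1: √((0.0618·111.32)² + (0.1615·55.32)²) = √(47.328566 + 79.819572) = 11.2760 km
  R2: √((0.2455·111.32)² + (0.3066·55.32)²) = √(746.877520 + 287.679320) = 32.1645 km
  R3: √((0.0833·111.32)² + (0.2833·55.32)²) = √(85.987713 + 245.616474) = 18.2100 km
  → nearest: R1 (11.2760 km)
Q2 at 60.2064°N, 19.3263°E:
  R1: √((-0.1256·111.32)² + (-0.0203·55.32)²) = √(195.490508 + 1.261120) = 14.0268 km
  R2: √((0.0581·111.32)² + (0.1248·55.32)²) = √(41.831040 + 47.664332) = 9.4602 km
  R3: √((-0.1041·111.32)² + (0.1015·55.32)²) = √(134.291293 + 31.528000) = 12.8771 km
  → nearest: R2 (9.4602 km)
Q3 at 60.2774°N, 19.3285°E:
  R1: √((-0.1966·111.32)² + (-0.0225·55.32)²) = √(478.975636 + 1.549278) = 21.9209 km
  R2: √((-0.0129·111.32)² + (0.1226·55.32)²) = √(2.062176 + 45.998671) = 6.9326 km
  R3: √((-0.1751·111.32)² + (0.0993·55.32)²) = √(379.943210 + 30.176081) = 20.2514 km
  → nearest: R2 (6.9326 km)
Q4 at 60.3108°N, 19.2402°E:
  R1: √((-0.2300·111.32)² + (0.0658·55.32)²) = √(655.544333 + 13.250008) = 25.8611 km
  R2: √((-0.0463·111.32)² + (0.2109·55.32)²) = √(26.564912 + 136.118609) = 12.7547 km
  R3: √((-0.2085·111.32)² + (0.1876·55.32)²) = √(538.714312 + 107.703548) = 25.4247 km
  → nearest: R2 (12.7547 km)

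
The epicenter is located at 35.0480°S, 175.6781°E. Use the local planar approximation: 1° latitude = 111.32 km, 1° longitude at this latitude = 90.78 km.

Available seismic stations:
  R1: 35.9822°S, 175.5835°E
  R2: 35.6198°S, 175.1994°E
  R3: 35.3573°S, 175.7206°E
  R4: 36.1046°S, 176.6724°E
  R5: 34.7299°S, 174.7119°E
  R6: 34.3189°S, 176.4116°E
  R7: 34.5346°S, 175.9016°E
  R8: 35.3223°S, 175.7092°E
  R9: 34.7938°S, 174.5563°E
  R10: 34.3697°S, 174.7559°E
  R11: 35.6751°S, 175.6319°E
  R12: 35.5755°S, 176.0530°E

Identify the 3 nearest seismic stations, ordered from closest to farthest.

R8, R3, R7

Distances from 35.0480°S, 175.6781°E:
R1: 104.3491 km
R2: 77.0723 km
R3: 34.6468 km
R4: 148.2631 km
R5: 94.5900 km
R6: 104.9826 km
R7: 60.6463 km
R8: 30.6653 km
R9: 105.6954 km
R10: 112.7391 km
R11: 69.9346 km
R12: 67.8709 km
Sorted: R8 (30.6653 km) < R3 (34.6468 km) < R7 (60.6463 km) < R12 (67.8709 km) < R11 (69.9346 km) < …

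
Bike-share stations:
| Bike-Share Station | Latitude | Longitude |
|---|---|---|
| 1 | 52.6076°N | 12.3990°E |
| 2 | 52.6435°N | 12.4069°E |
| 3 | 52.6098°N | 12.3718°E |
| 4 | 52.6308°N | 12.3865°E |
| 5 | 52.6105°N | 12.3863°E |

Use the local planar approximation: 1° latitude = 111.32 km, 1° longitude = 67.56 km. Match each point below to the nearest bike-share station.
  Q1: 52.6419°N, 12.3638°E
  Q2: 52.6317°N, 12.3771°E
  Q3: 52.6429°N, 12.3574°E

Q1 at 52.6419°N, 12.3638°E:
  1: 4.4983 km
  2: 2.9173 km
  3: 3.6140 km
  4: 1.9695 km
  5: 3.8117 km
  → nearest: 4 (1.9695 km)
Q2 at 52.6317°N, 12.3771°E:
  1: 3.0638 km
  2: 2.4039 km
  3: 2.4641 km
  4: 0.6429 km
  5: 2.4405 km
  → nearest: 4 (0.6429 km)
Q3 at 52.6429°N, 12.3574°E:
  1: 4.8312 km
  2: 3.3449 km
  3: 3.8110 km
  4: 2.3832 km
  5: 4.1013 km
  → nearest: 4 (2.3832 km)

Q1→4; Q2→4; Q3→4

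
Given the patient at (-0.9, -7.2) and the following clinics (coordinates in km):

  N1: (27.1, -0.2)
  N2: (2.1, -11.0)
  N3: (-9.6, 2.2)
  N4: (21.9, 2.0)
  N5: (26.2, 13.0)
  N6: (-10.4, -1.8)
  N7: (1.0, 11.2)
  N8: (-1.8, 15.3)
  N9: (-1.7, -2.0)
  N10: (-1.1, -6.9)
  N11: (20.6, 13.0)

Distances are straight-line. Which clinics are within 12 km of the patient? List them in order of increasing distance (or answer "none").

N10, N2, N9, N6

Distances from (-0.9, -7.2):
N1: √((28.0)² + (7.0)²) = √(784.000 + 49.000) = 28.9 km
N2: √((3.0)² + (-3.8)²) = √(9.000 + 14.440) = 4.8 km
N3: √((-8.7)² + (9.4)²) = √(75.690 + 88.360) = 12.8 km
N4: √((22.8)² + (9.2)²) = √(519.840 + 84.640) = 24.6 km
N5: √((27.1)² + (20.2)²) = √(734.410 + 408.040) = 33.8 km
N6: √((-9.5)² + (5.4)²) = √(90.250 + 29.160) = 10.9 km
N7: √((1.9)² + (18.4)²) = √(3.610 + 338.560) = 18.5 km
N8: √((-0.9)² + (22.5)²) = √(0.810 + 506.250) = 22.5 km
N9: √((-0.8)² + (5.2)²) = √(0.640 + 27.040) = 5.3 km
N10: √((-0.2)² + (0.3)²) = √(0.040 + 0.090) = 0.4 km
N11: √((21.5)² + (20.2)²) = √(462.250 + 408.040) = 29.5 km
Threshold 12 km: N10 (0.4 km), N2 (4.8 km), N9 (5.3 km), N6 (10.9 km) are within range.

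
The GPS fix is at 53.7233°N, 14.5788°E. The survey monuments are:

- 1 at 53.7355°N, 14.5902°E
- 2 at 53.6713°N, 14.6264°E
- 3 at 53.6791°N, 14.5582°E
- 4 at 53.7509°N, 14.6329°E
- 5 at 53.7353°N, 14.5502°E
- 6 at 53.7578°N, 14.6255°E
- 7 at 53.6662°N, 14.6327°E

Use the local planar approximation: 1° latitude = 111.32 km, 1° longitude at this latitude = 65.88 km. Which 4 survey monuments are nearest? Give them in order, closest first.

Distances from 53.7233°N, 14.5788°E:
1: 1.5519 km
2: 6.5835 km
3: 5.1041 km
4: 4.7056 km
5: 2.3097 km
6: 4.9209 km
7: 7.2810 km
Sorted: 1 (1.5519 km) < 5 (2.3097 km) < 4 (4.7056 km) < 6 (4.9209 km) < 3 (5.1041 km) < 2 (6.5835 km) < …

1, 5, 4, 6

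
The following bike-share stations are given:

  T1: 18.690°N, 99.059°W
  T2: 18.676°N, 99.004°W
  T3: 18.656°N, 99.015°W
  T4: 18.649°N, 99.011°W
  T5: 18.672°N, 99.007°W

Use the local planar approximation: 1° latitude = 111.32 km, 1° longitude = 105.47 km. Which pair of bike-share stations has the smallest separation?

Pairwise distances:
T1–T2: √((-0.014·111.32)² + (0.055·105.47)²) = √(2.42886 + 33.64986) = 6.007 km
T1–T3: √((-0.034·111.32)² + (0.044·105.47)²) = √(14.32532 + 21.53591) = 5.988 km
T1–T4: √((-0.041·111.32)² + (0.048·105.47)²) = √(20.83119 + 25.62951) = 6.816 km
T1–T5: √((-0.018·111.32)² + (0.052·105.47)²) = √(4.01505 + 30.07908) = 5.839 km
T2–T3: √((-0.020·111.32)² + (-0.011·105.47)²) = √(4.95686 + 1.34599) = 2.511 km
T2–T4: √((-0.027·111.32)² + (-0.007·105.47)²) = √(9.03387 + 0.54507) = 3.095 km
T2–T5: √((-0.004·111.32)² + (-0.003·105.47)²) = √(0.19827 + 0.10012) = 0.546 km
T3–T4: √((-0.007·111.32)² + (0.004·105.47)²) = √(0.60721 + 0.17798) = 0.886 km
T3–T5: √((0.016·111.32)² + (0.008·105.47)²) = √(3.17239 + 0.71193) = 1.971 km
T4–T5: √((0.023·111.32)² + (0.004·105.47)²) = √(6.55544 + 0.17798) = 2.595 km
Closest pair: T2–T5 at 0.546 km.

T2 and T5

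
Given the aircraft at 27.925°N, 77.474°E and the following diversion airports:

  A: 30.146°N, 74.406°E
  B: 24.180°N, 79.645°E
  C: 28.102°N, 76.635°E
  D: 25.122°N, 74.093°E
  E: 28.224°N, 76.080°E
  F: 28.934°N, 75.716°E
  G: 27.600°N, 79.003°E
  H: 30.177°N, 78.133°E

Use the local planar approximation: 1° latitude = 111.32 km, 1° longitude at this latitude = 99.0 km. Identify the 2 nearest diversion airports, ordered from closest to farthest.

C, E

Distances from 27.925°N, 77.474°E:
A: 391.640 km
B: 469.036 km
C: 85.366 km
D: 457.602 km
E: 141.963 km
F: 207.140 km
G: 155.635 km
H: 259.043 km
Sorted: C (85.366 km) < E (141.963 km) < G (155.635 km) < F (207.140 km) < …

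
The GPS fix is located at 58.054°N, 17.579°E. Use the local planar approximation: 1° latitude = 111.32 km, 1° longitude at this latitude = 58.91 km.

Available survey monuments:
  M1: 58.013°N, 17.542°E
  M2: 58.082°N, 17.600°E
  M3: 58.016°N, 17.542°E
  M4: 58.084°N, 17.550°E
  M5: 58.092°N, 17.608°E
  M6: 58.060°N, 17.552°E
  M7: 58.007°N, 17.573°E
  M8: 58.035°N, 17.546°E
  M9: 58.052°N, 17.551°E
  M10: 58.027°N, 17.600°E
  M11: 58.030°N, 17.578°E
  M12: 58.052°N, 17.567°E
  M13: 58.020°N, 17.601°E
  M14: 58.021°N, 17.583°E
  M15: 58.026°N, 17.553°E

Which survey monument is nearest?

M12

Distances from 58.054°N, 17.579°E:
M1: √((-0.041·111.32)² + (-0.037·58.91)²) = √(20.83119 + 4.75096) = 5.058 km
M2: √((0.028·111.32)² + (0.021·58.91)²) = √(9.71544 + 1.53044) = 3.353 km
M3: √((-0.038·111.32)² + (-0.037·58.91)²) = √(17.89425 + 4.75096) = 4.759 km
M4: √((0.030·111.32)² + (-0.029·58.91)²) = √(11.15293 + 2.91860) = 3.751 km
M5: √((0.038·111.32)² + (0.029·58.91)²) = √(17.89425 + 2.91860) = 4.562 km
M6: √((0.006·111.32)² + (-0.027·58.91)²) = √(0.44612 + 2.52991) = 1.725 km
M7: √((-0.047·111.32)² + (-0.006·58.91)²) = √(27.37424 + 0.12493) = 5.244 km
M8: √((-0.019·111.32)² + (-0.033·58.91)²) = √(4.47356 + 3.77925) = 2.873 km
M9: √((-0.002·111.32)² + (-0.028·58.91)²) = √(0.04957 + 2.72078) = 1.664 km
M10: √((-0.027·111.32)² + (0.021·58.91)²) = √(9.03387 + 1.53044) = 3.250 km
M11: √((-0.024·111.32)² + (-0.001·58.91)²) = √(7.13787 + 0.00347) = 2.672 km
M12: √((-0.002·111.32)² + (-0.012·58.91)²) = √(0.04957 + 0.49974) = 0.741 km
M13: √((-0.034·111.32)² + (0.022·58.91)²) = √(14.32532 + 1.67967) = 4.001 km
M14: √((-0.033·111.32)² + (0.004·58.91)²) = √(13.49504 + 0.05553) = 3.681 km
M15: √((-0.028·111.32)² + (-0.026·58.91)²) = √(9.71544 + 2.34598) = 3.473 km
Minimum: M12 at 0.741 km.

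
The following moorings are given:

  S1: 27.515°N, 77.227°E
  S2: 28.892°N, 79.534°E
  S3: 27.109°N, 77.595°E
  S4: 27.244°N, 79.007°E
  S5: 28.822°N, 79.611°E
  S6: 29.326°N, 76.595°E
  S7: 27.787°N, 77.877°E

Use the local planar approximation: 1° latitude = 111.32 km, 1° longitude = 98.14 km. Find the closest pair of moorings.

Pairwise distances:
S1–S2: 273.419 km
S1–S3: 57.853 km
S1–S4: 177.275 km
S1–S5: 275.516 km
S1–S6: 210.926 km
S1–S7: 70.612 km
S2–S3: 274.968 km
S2–S4: 190.606 km
S2–S5: 10.855 km
S2–S6: 292.452 km
S2–S7: 203.901 km
S3–S4: 139.386 km
S3–S5: 274.787 km
S3–S6: 265.594 km
S3–S7: 80.389 km
S4–S5: 185.395 km
S4–S6: 331.285 km
S4–S7: 126.302 km
S5–S6: 301.261 km
S5–S7: 205.510 km
S6–S7: 212.557 km
Closest pair: S2–S5 at 10.855 km.

S2 and S5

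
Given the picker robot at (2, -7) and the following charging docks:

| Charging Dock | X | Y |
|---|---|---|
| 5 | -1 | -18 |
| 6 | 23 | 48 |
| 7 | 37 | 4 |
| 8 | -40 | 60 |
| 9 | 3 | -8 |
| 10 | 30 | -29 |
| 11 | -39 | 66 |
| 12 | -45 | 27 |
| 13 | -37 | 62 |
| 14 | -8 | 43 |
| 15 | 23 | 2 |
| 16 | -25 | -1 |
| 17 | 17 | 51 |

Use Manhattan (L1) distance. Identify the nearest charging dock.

Distances from (2, -7):
5: 14
6: 76
7: 46
8: 109
9: 2
10: 50
11: 114
12: 81
13: 108
14: 60
15: 30
16: 33
17: 73
Minimum: 9 at 2.

9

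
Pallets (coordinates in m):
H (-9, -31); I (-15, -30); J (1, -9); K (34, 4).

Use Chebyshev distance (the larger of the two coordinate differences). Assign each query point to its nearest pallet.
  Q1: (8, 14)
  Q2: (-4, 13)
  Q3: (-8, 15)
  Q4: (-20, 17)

Q1→J; Q2→J; Q3→J; Q4→J

Q1 at (8, 14):
  H: 45 m
  I: 44 m
  J: 23 m
  K: 26 m
  → nearest: J (23 m)
Q2 at (-4, 13):
  H: 44 m
  I: 43 m
  J: 22 m
  K: 38 m
  → nearest: J (22 m)
Q3 at (-8, 15):
  H: 46 m
  I: 45 m
  J: 24 m
  K: 42 m
  → nearest: J (24 m)
Q4 at (-20, 17):
  H: 48 m
  I: 47 m
  J: 26 m
  K: 54 m
  → nearest: J (26 m)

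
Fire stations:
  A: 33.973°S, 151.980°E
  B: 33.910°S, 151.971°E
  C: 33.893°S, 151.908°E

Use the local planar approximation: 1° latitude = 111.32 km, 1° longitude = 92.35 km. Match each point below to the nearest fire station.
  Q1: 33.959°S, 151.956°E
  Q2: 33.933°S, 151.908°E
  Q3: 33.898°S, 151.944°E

Q1→A; Q2→C; Q3→B

Q1 at 33.959°S, 151.956°E:
  A: √((-0.014·111.32)² + (0.024·92.35)²) = √(2.42886 + 4.91243) = 2.709 km
  B: √((0.049·111.32)² + (0.015·92.35)²) = √(29.75353 + 1.91892) = 5.628 km
  C: √((0.066·111.32)² + (-0.048·92.35)²) = √(53.98017 + 19.64972) = 8.581 km
  → nearest: A (2.709 km)
Q2 at 33.933°S, 151.908°E:
  A: √((-0.040·111.32)² + (0.072·92.35)²) = √(19.82743 + 44.21186) = 8.002 km
  B: √((0.023·111.32)² + (0.063·92.35)²) = √(6.55544 + 33.84971) = 6.357 km
  C: √((0.040·111.32)² + (0.000·92.35)²) = √(19.82743 + 0.00000) = 4.453 km
  → nearest: C (4.453 km)
Q3 at 33.898°S, 151.944°E:
  A: √((-0.075·111.32)² + (0.036·92.35)²) = √(69.70580 + 11.05297) = 8.987 km
  B: √((-0.012·111.32)² + (0.027·92.35)²) = √(1.78447 + 6.21729) = 2.829 km
  C: √((0.005·111.32)² + (-0.036·92.35)²) = √(0.30980 + 11.05297) = 3.371 km
  → nearest: B (2.829 km)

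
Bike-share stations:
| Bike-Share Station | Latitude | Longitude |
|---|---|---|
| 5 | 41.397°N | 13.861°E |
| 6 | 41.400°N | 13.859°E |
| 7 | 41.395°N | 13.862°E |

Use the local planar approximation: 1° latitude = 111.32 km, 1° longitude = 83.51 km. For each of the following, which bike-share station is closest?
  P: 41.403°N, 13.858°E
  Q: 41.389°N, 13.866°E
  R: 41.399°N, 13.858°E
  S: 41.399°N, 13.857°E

P→6; Q→7; R→6; S→6

P at 41.403°N, 13.858°E:
  5: √((-0.006·111.32)² + (0.003·83.51)²) = √(0.44612 + 0.06277) = 0.713 km
  6: √((-0.003·111.32)² + (0.001·83.51)²) = √(0.11153 + 0.00697) = 0.344 km
  7: √((-0.008·111.32)² + (0.004·83.51)²) = √(0.79310 + 0.11158) = 0.951 km
  → nearest: 6 (0.344 km)
Q at 41.389°N, 13.866°E:
  5: √((0.008·111.32)² + (-0.005·83.51)²) = √(0.79310 + 0.17435) = 0.984 km
  6: √((0.011·111.32)² + (-0.007·83.51)²) = √(1.49945 + 0.34172) = 1.357 km
  7: √((0.006·111.32)² + (-0.004·83.51)²) = √(0.44612 + 0.11158) = 0.747 km
  → nearest: 7 (0.747 km)
R at 41.399°N, 13.858°E:
  5: √((-0.002·111.32)² + (0.003·83.51)²) = √(0.04957 + 0.06277) = 0.335 km
  6: √((0.001·111.32)² + (0.001·83.51)²) = √(0.01239 + 0.00697) = 0.139 km
  7: √((-0.004·111.32)² + (0.004·83.51)²) = √(0.19827 + 0.11158) = 0.557 km
  → nearest: 6 (0.139 km)
S at 41.399°N, 13.857°E:
  5: √((-0.002·111.32)² + (0.004·83.51)²) = √(0.04957 + 0.11158) = 0.401 km
  6: √((0.001·111.32)² + (0.002·83.51)²) = √(0.01239 + 0.02790) = 0.201 km
  7: √((-0.004·111.32)² + (0.005·83.51)²) = √(0.19827 + 0.17435) = 0.610 km
  → nearest: 6 (0.201 km)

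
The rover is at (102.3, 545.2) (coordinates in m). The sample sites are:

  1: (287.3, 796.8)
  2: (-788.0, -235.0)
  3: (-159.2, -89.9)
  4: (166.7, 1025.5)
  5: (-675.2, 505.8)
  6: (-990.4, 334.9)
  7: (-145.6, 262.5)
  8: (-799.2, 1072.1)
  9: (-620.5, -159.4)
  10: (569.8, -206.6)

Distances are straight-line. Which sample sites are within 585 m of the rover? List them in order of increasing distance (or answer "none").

Distances from (102.3, 545.2):
1: √((185.0)² + (251.6)²) = √(34225.000 + 63302.560) = 312.3 m
2: √((-890.3)² + (-780.2)²) = √(792634.090 + 608712.040) = 1183.8 m
3: √((-261.5)² + (-635.1)²) = √(68382.250 + 403352.010) = 686.8 m
4: √((64.4)² + (480.3)²) = √(4147.360 + 230688.090) = 484.6 m
5: √((-777.5)² + (-39.4)²) = √(604506.250 + 1552.360) = 778.5 m
6: √((-1092.7)² + (-210.3)²) = √(1193993.290 + 44226.090) = 1112.8 m
7: √((-247.9)² + (-282.7)²) = √(61454.410 + 79919.290) = 376.0 m
8: √((-901.5)² + (526.9)²) = √(812702.250 + 277623.610) = 1044.2 m
9: √((-722.8)² + (-704.6)²) = √(522439.840 + 496461.160) = 1009.4 m
10: √((467.5)² + (-751.8)²) = √(218556.250 + 565203.240) = 885.3 m
Threshold 585 m: 1 (312.3 m), 7 (376.0 m), 4 (484.6 m) are within range.

1, 7, 4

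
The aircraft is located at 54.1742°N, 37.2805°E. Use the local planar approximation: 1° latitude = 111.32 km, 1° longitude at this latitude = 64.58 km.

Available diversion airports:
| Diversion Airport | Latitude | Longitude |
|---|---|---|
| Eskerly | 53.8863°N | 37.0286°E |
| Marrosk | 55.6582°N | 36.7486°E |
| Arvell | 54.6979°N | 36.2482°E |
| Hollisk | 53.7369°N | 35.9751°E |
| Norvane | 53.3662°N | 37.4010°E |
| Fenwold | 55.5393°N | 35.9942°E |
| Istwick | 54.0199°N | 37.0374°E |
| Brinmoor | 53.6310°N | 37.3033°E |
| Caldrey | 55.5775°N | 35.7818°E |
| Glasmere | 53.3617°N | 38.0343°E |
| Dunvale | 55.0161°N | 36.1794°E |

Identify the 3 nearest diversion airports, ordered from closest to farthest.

Distances from 54.1742°N, 37.2805°E:
Eskerly: 35.9413 km
Marrosk: 168.7323 km
Arvell: 88.5609 km
Hollisk: 97.3484 km
Norvane: 90.2826 km
Fenwold: 173.1855 km
Istwick: 23.2704 km
Brinmoor: 60.4869 km
Caldrey: 183.7683 km
Glasmere: 102.7158 km
Dunvale: 117.6435 km
Sorted: Istwick (23.2704 km) < Eskerly (35.9413 km) < Brinmoor (60.4869 km) < Arvell (88.5609 km) < Norvane (90.2826 km) < …

Istwick, Eskerly, Brinmoor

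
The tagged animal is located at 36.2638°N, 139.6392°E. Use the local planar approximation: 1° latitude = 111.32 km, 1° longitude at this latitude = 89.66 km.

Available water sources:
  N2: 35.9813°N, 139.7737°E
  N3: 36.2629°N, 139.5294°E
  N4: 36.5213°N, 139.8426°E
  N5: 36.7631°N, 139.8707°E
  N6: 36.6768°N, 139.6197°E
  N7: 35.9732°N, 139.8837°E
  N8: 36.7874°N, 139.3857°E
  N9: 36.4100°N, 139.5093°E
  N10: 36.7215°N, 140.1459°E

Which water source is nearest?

N3

Distances from 36.2638°N, 139.6392°E:
N2: 33.6808 km
N3: 9.8452 km
N4: 33.9744 km
N5: 59.3312 km
N6: 46.0084 km
N7: 39.0777 km
N8: 62.5619 km
N9: 20.0131 km
N10: 68.2640 km
Minimum: N3 at 9.8452 km.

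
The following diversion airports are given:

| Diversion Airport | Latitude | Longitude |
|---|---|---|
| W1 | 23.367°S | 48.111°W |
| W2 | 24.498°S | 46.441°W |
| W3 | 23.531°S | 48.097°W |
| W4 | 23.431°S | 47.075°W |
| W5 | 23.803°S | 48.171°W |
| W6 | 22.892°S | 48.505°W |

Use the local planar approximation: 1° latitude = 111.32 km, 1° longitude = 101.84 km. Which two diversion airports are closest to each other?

W1 and W3

Pairwise distances:
W1–W2: 211.604 km
W1–W3: 18.312 km
W1–W4: 105.747 km
W1–W5: 48.919 km
W1–W6: 66.378 km
W2–W3: 200.074 km
W2–W4: 135.193 km
W2–W5: 192.422 km
W2–W6: 275.944 km
W3–W4: 104.674 km
W3–W5: 31.203 km
W3–W6: 82.380 km
W4–W5: 119.051 km
W4–W6: 157.508 km
W5–W6: 106.965 km
Closest pair: W1–W3 at 18.312 km.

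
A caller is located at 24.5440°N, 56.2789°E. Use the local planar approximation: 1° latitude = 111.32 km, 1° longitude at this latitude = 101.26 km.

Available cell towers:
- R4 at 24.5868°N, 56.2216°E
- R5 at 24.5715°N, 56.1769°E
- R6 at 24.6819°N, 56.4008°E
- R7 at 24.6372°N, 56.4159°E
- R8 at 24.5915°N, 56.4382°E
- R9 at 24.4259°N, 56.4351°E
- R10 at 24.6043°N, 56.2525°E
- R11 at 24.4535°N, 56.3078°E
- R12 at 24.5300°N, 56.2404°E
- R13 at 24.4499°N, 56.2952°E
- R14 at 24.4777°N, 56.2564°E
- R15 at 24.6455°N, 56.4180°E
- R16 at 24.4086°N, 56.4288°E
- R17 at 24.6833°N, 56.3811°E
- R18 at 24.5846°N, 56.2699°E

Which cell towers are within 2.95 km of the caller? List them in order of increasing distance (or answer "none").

none

Distances from 24.5440°N, 56.2789°E:
R4: 7.5077 km
R5: 10.7726 km
R6: 19.6982 km
R7: 17.3231 km
R8: 16.9753 km
R9: 20.5673 km
R10: 7.2253 km
R11: 10.4909 km
R12: 4.1985 km
R13: 10.6044 km
R14: 7.7242 km
R15: 18.0572 km
R16: 21.3912 km
R17: 18.6430 km
R18: 4.6106 km
Threshold 2.95 km: none within range.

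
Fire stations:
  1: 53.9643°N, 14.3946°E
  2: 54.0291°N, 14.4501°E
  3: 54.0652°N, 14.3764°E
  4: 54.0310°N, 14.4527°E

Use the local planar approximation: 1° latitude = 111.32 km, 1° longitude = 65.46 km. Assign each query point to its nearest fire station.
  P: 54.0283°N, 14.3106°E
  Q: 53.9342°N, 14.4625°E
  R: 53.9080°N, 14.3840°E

P at 54.0283°N, 14.3106°E:
  1: 8.9996 km
  2: 9.1321 km
  3: 5.9520 km
  4: 9.3067 km
  → nearest: 3 (5.9520 km)
Q at 53.9342°N, 14.4625°E:
  1: 5.5662 km
  2: 10.5954 km
  3: 15.6342 km
  4: 10.7949 km
  → nearest: 1 (5.5662 km)
R at 53.9080°N, 14.3840°E:
  1: 6.3056 km
  2: 14.1582 km
  3: 17.5066 km
  4: 14.4120 km
  → nearest: 1 (6.3056 km)

P→3; Q→1; R→1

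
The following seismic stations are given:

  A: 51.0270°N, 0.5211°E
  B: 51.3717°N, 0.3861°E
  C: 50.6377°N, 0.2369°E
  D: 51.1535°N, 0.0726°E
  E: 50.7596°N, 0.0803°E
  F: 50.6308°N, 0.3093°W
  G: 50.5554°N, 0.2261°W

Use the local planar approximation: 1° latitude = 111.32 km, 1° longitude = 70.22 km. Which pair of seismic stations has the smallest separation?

F and G

Pairwise distances:
F–G: √((-0.0754·111.32)² + (0.0832·70.22)²) = √(70.451312 + 34.132516) = 10.2266 km
C–E: √((0.1219·111.32)² + (-0.1566·70.22)²) = √(184.142403 + 120.921957) = 17.4661 km
E–F: √((-0.1288·111.32)² + (-0.3896·70.22)²) = √(205.578703 + 748.444406) = 30.8873 km
E–G: √((-0.2042·111.32)² + (-0.3064·70.22)²) = √(516.723093 + 462.912781) = 31.2991 km
B–D: √((-0.2182·111.32)² + (-0.3135·70.22)²) = √(590.005266 + 484.614875) = 32.7814 km
C–G: √((-0.0823·111.32)² + (-0.4630·70.22)²) = √(83.935574 + 1057.021041) = 33.7780 km
A–D: √((0.1265·111.32)² + (-0.4485·70.22)²) = √(198.302161 + 991.851250) = 34.4986 km
C–F: √((-0.0069·111.32)² + (-0.5462·70.22)²) = √(0.589990 + 1471.041896) = 38.3619 km
A–B: √((0.3447·111.32)² + (-0.1350·70.22)²) = √(1472.410691 + 89.864712) = 39.5256 km
A–E: √((-0.2674·111.32)² + (-0.4408·70.22)²) = √(886.072384 + 958.086723) = 42.9437 km
D–E: √((-0.3939·111.32)² + (0.0077·70.22)²) = √(1922.730241 + 0.292350) = 43.8523 km
A–C: √((-0.3893·111.32)² + (-0.2842·70.22)²) = √(1878.084821 + 398.262850) = 47.7111 km
C–D: √((0.5158·111.32)² + (-0.1643·70.22)²) = √(3296.925024 + 133.105738) = 58.5665 km
D–F: √((-0.5227·111.32)² + (-0.3819·70.22)²) = √(3385.722780 + 719.152454) = 64.0693 km
D–G: √((-0.5981·111.32)² + (-0.2987·70.22)²) = √(4432.961915 + 439.938627) = 69.8062 km
B–E: √((-0.6121·111.32)² + (-0.3058·70.22)²) = √(4642.919505 + 461.101582) = 71.4424 km
A–F: √((-0.3962·111.32)² + (-0.8304·70.22)²) = √(1945.249614 + 3400.136335) = 73.1121 km
A–G: √((-0.4716·111.32)² + (-0.7472·70.22)²) = √(2756.093762 + 2752.931320) = 74.2228 km
B–C: √((-0.7340·111.32)² + (-0.1492·70.22)²) = √(6676.341071 + 109.763841) = 82.3778 km
B–F: √((-0.7409·111.32)² + (-0.6954·70.22)²) = √(6802.453550 + 2384.465389) = 95.8484 km
B–G: √((-0.8163·111.32)² + (-0.6122·70.22)²) = √(8257.450678 + 1848.026952) = 100.5260 km
Closest pair: F–G at 10.2266 km.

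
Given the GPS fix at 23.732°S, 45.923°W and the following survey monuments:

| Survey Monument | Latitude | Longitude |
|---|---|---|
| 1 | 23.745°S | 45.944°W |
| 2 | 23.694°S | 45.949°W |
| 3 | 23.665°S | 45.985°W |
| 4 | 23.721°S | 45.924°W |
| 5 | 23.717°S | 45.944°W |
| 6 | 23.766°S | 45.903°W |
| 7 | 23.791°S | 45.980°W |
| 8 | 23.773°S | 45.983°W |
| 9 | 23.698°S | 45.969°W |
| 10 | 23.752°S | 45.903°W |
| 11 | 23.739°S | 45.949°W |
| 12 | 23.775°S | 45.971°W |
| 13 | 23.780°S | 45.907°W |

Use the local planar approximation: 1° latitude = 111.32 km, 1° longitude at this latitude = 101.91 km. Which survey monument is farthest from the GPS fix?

3

Distances from 23.732°S, 45.923°W:
1: √((-0.013·111.32)² + (-0.021·101.91)²) = √(2.09427 + 4.58007) = 2.583 km
2: √((0.038·111.32)² + (-0.026·101.91)²) = √(17.89425 + 7.02070) = 4.991 km
3: √((0.067·111.32)² + (-0.062·101.91)²) = √(55.62833 + 39.92243) = 9.775 km
4: √((0.011·111.32)² + (-0.001·101.91)²) = √(1.49945 + 0.01039) = 1.229 km
5: √((0.015·111.32)² + (-0.021·101.91)²) = √(2.78823 + 4.58007) = 2.714 km
6: √((-0.034·111.32)² + (0.020·101.91)²) = √(14.32532 + 4.15426) = 4.299 km
7: √((-0.059·111.32)² + (-0.057·101.91)²) = √(43.13705 + 33.74297) = 8.768 km
8: √((-0.041·111.32)² + (-0.060·101.91)²) = √(20.83119 + 37.38833) = 7.630 km
9: √((0.034·111.32)² + (-0.046·101.91)²) = √(14.32532 + 21.97603) = 6.025 km
10: √((-0.020·111.32)² + (0.020·101.91)²) = √(4.95686 + 4.15426) = 3.018 km
11: √((-0.007·111.32)² + (-0.026·101.91)²) = √(0.60721 + 7.02070) = 2.762 km
12: √((-0.043·111.32)² + (-0.048·101.91)²) = √(22.91307 + 23.92853) = 6.844 km
13: √((-0.048·111.32)² + (0.016·101.91)²) = √(28.55150 + 2.65873) = 5.587 km
Maximum: 3 at 9.775 km.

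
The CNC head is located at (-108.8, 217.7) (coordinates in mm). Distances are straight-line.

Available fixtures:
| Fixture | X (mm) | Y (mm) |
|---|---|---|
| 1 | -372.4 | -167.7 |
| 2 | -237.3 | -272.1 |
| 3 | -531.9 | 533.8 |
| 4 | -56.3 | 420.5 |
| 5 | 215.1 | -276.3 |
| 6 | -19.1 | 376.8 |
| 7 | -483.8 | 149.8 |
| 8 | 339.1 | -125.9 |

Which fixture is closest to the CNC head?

Distances from (-108.8, 217.7):
1: √((-263.6)² + (-385.4)²) = √(69484.960 + 148533.160) = 466.9 mm
2: √((-128.5)² + (-489.8)²) = √(16512.250 + 239904.040) = 506.4 mm
3: √((-423.1)² + (316.1)²) = √(179013.610 + 99919.210) = 528.1 mm
4: √((52.5)² + (202.8)²) = √(2756.250 + 41127.840) = 209.5 mm
5: √((323.9)² + (-494.0)²) = √(104911.210 + 244036.000) = 590.7 mm
6: √((89.7)² + (159.1)²) = √(8046.090 + 25312.810) = 182.6 mm
7: √((-375.0)² + (-67.9)²) = √(140625.000 + 4610.410) = 381.1 mm
8: √((447.9)² + (-343.6)²) = √(200614.410 + 118060.960) = 564.5 mm
Minimum: 6 at 182.6 mm.

6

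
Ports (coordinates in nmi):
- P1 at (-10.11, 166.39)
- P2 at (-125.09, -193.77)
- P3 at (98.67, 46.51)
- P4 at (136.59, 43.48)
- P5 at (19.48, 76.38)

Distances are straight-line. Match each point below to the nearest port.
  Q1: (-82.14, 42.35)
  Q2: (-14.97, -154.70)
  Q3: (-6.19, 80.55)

Q1 at (-82.14, 42.35):
  P1: 143.44 nmi
  P2: 239.99 nmi
  P3: 180.86 nmi
  P4: 218.73 nmi
  P5: 107.17 nmi
  → nearest: P5 (107.17 nmi)
Q2 at (-14.97, -154.70):
  P1: 321.13 nmi
  P2: 116.85 nmi
  P3: 231.08 nmi
  P4: 249.49 nmi
  P5: 233.63 nmi
  → nearest: P2 (116.85 nmi)
Q3 at (-6.19, 80.55):
  P1: 85.93 nmi
  P2: 298.98 nmi
  P3: 110.25 nmi
  P4: 147.51 nmi
  P5: 26.01 nmi
  → nearest: P5 (26.01 nmi)

Q1→P5; Q2→P2; Q3→P5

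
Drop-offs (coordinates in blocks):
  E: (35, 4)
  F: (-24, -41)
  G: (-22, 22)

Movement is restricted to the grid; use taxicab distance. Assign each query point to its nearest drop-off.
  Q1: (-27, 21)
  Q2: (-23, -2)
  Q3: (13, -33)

Q1→G; Q2→G; Q3→F

Q1 at (-27, 21):
  E: |62| + |-17| = 62 + 17 = 79 blocks
  F: |3| + |-62| = 3 + 62 = 65 blocks
  G: |5| + |1| = 5 + 1 = 6 blocks
  → nearest: G (6 blocks)
Q2 at (-23, -2):
  E: |58| + |6| = 58 + 6 = 64 blocks
  F: |-1| + |-39| = 1 + 39 = 40 blocks
  G: |1| + |24| = 1 + 24 = 25 blocks
  → nearest: G (25 blocks)
Q3 at (13, -33):
  E: |22| + |37| = 22 + 37 = 59 blocks
  F: |-37| + |-8| = 37 + 8 = 45 blocks
  G: |-35| + |55| = 35 + 55 = 90 blocks
  → nearest: F (45 blocks)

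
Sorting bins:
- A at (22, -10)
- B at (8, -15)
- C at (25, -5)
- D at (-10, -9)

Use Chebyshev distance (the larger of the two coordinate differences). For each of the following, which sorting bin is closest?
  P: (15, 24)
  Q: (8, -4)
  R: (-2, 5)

P→C; Q→B; R→D

P at (15, 24):
  A: max(|7|, |-34|) = 34
  B: max(|-7|, |-39|) = 39
  C: max(|10|, |-29|) = 29
  D: max(|-25|, |-33|) = 33
  → nearest: C (29)
Q at (8, -4):
  A: max(|14|, |-6|) = 14
  B: max(|0|, |-11|) = 11
  C: max(|17|, |-1|) = 17
  D: max(|-18|, |-5|) = 18
  → nearest: B (11)
R at (-2, 5):
  A: max(|24|, |-15|) = 24
  B: max(|10|, |-20|) = 20
  C: max(|27|, |-10|) = 27
  D: max(|-8|, |-14|) = 14
  → nearest: D (14)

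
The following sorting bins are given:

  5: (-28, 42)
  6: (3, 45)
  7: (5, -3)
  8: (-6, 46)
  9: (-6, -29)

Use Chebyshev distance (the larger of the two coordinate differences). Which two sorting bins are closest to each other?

Pairwise distances:
5–6: max(|31|, |3|) = 31
5–7: max(|33|, |-45|) = 45
5–8: max(|22|, |4|) = 22
5–9: max(|22|, |-71|) = 71
6–7: max(|2|, |-48|) = 48
6–8: max(|-9|, |1|) = 9
6–9: max(|-9|, |-74|) = 74
7–8: max(|-11|, |49|) = 49
7–9: max(|-11|, |-26|) = 26
8–9: max(|0|, |-75|) = 75
Closest pair: 6–8 at 9.

6 and 8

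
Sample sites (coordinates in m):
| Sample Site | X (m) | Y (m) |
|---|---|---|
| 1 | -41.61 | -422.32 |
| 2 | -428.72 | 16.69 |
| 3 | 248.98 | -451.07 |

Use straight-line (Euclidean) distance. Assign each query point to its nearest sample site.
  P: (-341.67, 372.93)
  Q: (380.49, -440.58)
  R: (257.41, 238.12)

P at (-341.67, 372.93):
  1: 849.98 m
  2: 366.72 m
  3: 1013.83 m
  → nearest: 2 (366.72 m)
Q at (380.49, -440.58):
  1: 422.49 m
  2: 929.47 m
  3: 131.93 m
  → nearest: 3 (131.93 m)
R at (257.41, 238.12):
  1: 724.98 m
  2: 720.98 m
  3: 689.24 m
  → nearest: 3 (689.24 m)

P→2; Q→3; R→3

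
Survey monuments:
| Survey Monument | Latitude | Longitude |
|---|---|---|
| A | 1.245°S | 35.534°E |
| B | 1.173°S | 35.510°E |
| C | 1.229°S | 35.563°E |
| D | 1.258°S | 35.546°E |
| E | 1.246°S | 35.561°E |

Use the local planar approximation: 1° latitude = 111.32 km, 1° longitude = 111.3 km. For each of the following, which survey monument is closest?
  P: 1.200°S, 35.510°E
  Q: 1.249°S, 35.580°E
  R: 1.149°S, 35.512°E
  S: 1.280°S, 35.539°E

P→B; Q→E; R→B; S→D

P at 1.200°S, 35.510°E:
  A: √((-0.045·111.32)² + (0.024·111.3)²) = √(25.09409 + 7.13531) = 5.677 km
  B: √((0.027·111.32)² + (0.000·111.3)²) = √(9.03387 + 0.00000) = 3.006 km
  C: √((-0.029·111.32)² + (0.053·111.3)²) = √(10.42179 + 34.79702) = 6.724 km
  D: √((-0.058·111.32)² + (0.036·111.3)²) = √(41.68717 + 16.05445) = 7.599 km
  E: √((-0.046·111.32)² + (0.051·111.3)²) = √(26.22177 + 32.22038) = 7.645 km
  → nearest: B (3.006 km)
Q at 1.249°S, 35.580°E:
  A: √((0.004·111.32)² + (-0.046·111.3)²) = √(0.19827 + 26.21235) = 5.139 km
  B: √((0.076·111.32)² + (-0.070·111.3)²) = √(71.57701 + 60.69968) = 11.501 km
  C: √((0.020·111.32)² + (-0.017·111.3)²) = √(4.95686 + 3.58004) = 2.922 km
  D: √((-0.009·111.32)² + (-0.034·111.3)²) = √(1.00376 + 14.32017) = 3.915 km
  E: √((0.003·111.32)² + (-0.019·111.3)²) = √(0.11153 + 4.47196) = 2.141 km
  → nearest: E (2.141 km)
R at 1.149°S, 35.512°E:
  A: √((-0.096·111.32)² + (0.022·111.3)²) = √(114.20598 + 5.99564) = 10.964 km
  B: √((-0.024·111.32)² + (-0.002·111.3)²) = √(7.13787 + 0.04955) = 2.681 km
  C: √((-0.080·111.32)² + (0.051·111.3)²) = √(79.30971 + 32.22038) = 10.561 km
  D: √((-0.109·111.32)² + (0.034·111.3)²) = √(147.23104 + 14.32017) = 12.710 km
  E: √((-0.097·111.32)² + (0.049·111.3)²) = √(116.59767 + 29.74284) = 12.097 km
  → nearest: B (2.681 km)
S at 1.280°S, 35.539°E:
  A: √((0.035·111.32)² + (-0.005·111.3)²) = √(15.18037 + 0.30969) = 3.936 km
  B: √((0.107·111.32)² + (-0.029·111.3)²) = √(141.87764 + 10.41805) = 12.341 km
  C: √((0.051·111.32)² + (0.024·111.3)²) = √(32.23196 + 7.13531) = 6.274 km
  D: √((0.022·111.32)² + (0.007·111.3)²) = √(5.99780 + 0.60700) = 2.570 km
  E: √((0.034·111.32)² + (0.022·111.3)²) = √(14.32532 + 5.99564) = 4.508 km
  → nearest: D (2.570 km)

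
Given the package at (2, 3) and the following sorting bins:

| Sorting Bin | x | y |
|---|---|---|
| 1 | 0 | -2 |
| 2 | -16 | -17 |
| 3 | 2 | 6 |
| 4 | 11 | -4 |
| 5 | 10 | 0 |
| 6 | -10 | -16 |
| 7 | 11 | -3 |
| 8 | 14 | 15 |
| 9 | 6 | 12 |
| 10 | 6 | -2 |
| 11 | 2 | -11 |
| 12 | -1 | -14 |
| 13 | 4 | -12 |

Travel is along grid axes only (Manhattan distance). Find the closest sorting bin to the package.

Distances from (2, 3):
1: |-2| + |-5| = 2 + 5 = 7
2: |-18| + |-20| = 18 + 20 = 38
3: |0| + |3| = 0 + 3 = 3
4: |9| + |-7| = 9 + 7 = 16
5: |8| + |-3| = 8 + 3 = 11
6: |-12| + |-19| = 12 + 19 = 31
7: |9| + |-6| = 9 + 6 = 15
8: |12| + |12| = 12 + 12 = 24
9: |4| + |9| = 4 + 9 = 13
10: |4| + |-5| = 4 + 5 = 9
11: |0| + |-14| = 0 + 14 = 14
12: |-3| + |-17| = 3 + 17 = 20
13: |2| + |-15| = 2 + 15 = 17
Minimum: 3 at 3.

3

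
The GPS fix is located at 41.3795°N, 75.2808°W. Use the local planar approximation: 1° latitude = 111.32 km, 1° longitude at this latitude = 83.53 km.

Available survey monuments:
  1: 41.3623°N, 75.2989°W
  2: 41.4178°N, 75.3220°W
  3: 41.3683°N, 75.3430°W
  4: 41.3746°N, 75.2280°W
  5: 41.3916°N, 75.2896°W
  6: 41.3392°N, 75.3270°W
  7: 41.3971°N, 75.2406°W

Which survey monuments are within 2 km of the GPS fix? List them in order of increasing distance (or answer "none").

5

Distances from 41.3795°N, 75.2808°W:
1: √((-0.0172·111.32)² + (-0.0181·83.53)²) = √(3.666091 + 2.285820) = 2.4397 km
2: √((0.0383·111.32)² + (-0.0412·83.53)²) = √(18.177910 + 11.843482) = 5.4792 km
3: √((-0.0112·111.32)² + (-0.0622·83.53)²) = √(1.554470 + 26.993906) = 5.3431 km
4: √((-0.0049·111.32)² + (0.0528·83.53)²) = √(0.297535 + 19.451487) = 4.4440 km
5: √((0.0121·111.32)² + (-0.0088·83.53)²) = √(1.814334 + 0.540319) = 1.5345 km
6: √((-0.0403·111.32)² + (-0.0462·83.53)²) = √(20.125955 + 14.892545) = 5.9176 km
7: √((0.0176·111.32)² + (0.0402·83.53)²) = √(3.838590 + 11.275533) = 3.8877 km
Threshold 2 km: 5 (1.5345 km) is within range.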